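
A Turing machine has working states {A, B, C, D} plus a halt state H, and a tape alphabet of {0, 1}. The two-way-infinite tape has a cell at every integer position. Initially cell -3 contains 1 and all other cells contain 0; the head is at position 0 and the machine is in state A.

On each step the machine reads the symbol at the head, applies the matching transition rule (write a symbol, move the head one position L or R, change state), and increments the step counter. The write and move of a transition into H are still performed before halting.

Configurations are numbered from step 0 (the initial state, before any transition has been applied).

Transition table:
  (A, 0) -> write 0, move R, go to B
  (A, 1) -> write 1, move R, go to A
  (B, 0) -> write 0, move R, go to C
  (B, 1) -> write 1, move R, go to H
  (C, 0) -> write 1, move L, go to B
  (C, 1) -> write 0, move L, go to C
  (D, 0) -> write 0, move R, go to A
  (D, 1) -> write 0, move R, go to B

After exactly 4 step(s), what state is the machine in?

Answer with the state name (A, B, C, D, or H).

Answer: C

Derivation:
Step 1: in state A at pos 0, read 0 -> (A,0)->write 0,move R,goto B. Now: state=B, head=1, tape[-4..2]=0100000 (head:      ^)
Step 2: in state B at pos 1, read 0 -> (B,0)->write 0,move R,goto C. Now: state=C, head=2, tape[-4..3]=01000000 (head:       ^)
Step 3: in state C at pos 2, read 0 -> (C,0)->write 1,move L,goto B. Now: state=B, head=1, tape[-4..3]=01000010 (head:      ^)
Step 4: in state B at pos 1, read 0 -> (B,0)->write 0,move R,goto C. Now: state=C, head=2, tape[-4..3]=01000010 (head:       ^)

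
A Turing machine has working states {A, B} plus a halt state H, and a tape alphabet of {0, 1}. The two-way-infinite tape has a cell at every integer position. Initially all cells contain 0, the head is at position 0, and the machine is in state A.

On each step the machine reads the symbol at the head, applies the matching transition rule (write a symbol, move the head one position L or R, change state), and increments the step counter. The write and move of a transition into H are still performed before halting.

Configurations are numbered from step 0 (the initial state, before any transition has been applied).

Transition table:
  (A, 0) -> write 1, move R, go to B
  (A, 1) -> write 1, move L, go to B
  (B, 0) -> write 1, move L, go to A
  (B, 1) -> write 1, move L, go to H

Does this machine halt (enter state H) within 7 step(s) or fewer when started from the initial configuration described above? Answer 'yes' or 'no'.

Step 1: in state A at pos 0, read 0 -> (A,0)->write 1,move R,goto B. Now: state=B, head=1, tape[-1..2]=0100 (head:   ^)
Step 2: in state B at pos 1, read 0 -> (B,0)->write 1,move L,goto A. Now: state=A, head=0, tape[-1..2]=0110 (head:  ^)
Step 3: in state A at pos 0, read 1 -> (A,1)->write 1,move L,goto B. Now: state=B, head=-1, tape[-2..2]=00110 (head:  ^)
Step 4: in state B at pos -1, read 0 -> (B,0)->write 1,move L,goto A. Now: state=A, head=-2, tape[-3..2]=001110 (head:  ^)
Step 5: in state A at pos -2, read 0 -> (A,0)->write 1,move R,goto B. Now: state=B, head=-1, tape[-3..2]=011110 (head:   ^)
Step 6: in state B at pos -1, read 1 -> (B,1)->write 1,move L,goto H. Now: state=H, head=-2, tape[-3..2]=011110 (head:  ^)
State H reached at step 6; 6 <= 7 -> yes

Answer: yes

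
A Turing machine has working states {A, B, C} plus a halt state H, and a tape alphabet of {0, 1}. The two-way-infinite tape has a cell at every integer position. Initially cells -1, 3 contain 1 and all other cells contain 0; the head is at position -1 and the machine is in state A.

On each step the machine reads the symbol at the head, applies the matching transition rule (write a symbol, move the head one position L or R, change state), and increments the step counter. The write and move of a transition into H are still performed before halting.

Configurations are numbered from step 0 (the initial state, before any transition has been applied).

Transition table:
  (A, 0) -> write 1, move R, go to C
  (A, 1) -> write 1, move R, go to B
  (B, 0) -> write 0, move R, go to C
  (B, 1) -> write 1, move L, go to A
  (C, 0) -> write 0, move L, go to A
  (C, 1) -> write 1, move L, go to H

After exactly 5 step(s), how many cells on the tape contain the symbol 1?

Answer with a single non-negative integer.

Step 1: in state A at pos -1, read 1 -> (A,1)->write 1,move R,goto B. Now: state=B, head=0, tape[-2..4]=0100010 (head:   ^)
Step 2: in state B at pos 0, read 0 -> (B,0)->write 0,move R,goto C. Now: state=C, head=1, tape[-2..4]=0100010 (head:    ^)
Step 3: in state C at pos 1, read 0 -> (C,0)->write 0,move L,goto A. Now: state=A, head=0, tape[-2..4]=0100010 (head:   ^)
Step 4: in state A at pos 0, read 0 -> (A,0)->write 1,move R,goto C. Now: state=C, head=1, tape[-2..4]=0110010 (head:    ^)
Step 5: in state C at pos 1, read 0 -> (C,0)->write 0,move L,goto A. Now: state=A, head=0, tape[-2..4]=0110010 (head:   ^)
Cells containing 1 after step 5: {-1, 0, 3} -> 3 cell(s)

Answer: 3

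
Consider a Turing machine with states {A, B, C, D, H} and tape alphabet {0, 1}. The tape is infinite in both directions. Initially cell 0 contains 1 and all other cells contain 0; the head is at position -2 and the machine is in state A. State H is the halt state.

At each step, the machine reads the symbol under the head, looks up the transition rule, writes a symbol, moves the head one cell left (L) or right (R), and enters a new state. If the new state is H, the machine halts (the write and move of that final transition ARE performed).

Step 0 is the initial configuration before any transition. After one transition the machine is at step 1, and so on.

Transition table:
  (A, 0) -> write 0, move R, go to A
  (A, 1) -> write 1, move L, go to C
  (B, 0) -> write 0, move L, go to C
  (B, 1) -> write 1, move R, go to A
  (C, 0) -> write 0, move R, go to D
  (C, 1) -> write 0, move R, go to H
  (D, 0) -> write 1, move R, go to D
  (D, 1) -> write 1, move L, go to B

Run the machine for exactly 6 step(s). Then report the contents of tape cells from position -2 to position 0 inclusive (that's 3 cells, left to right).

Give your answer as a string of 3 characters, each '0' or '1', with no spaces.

Step 1: in state A at pos -2, read 0 -> (A,0)->write 0,move R,goto A. Now: state=A, head=-1, tape[-3..1]=00010 (head:   ^)
Step 2: in state A at pos -1, read 0 -> (A,0)->write 0,move R,goto A. Now: state=A, head=0, tape[-3..1]=00010 (head:    ^)
Step 3: in state A at pos 0, read 1 -> (A,1)->write 1,move L,goto C. Now: state=C, head=-1, tape[-3..1]=00010 (head:   ^)
Step 4: in state C at pos -1, read 0 -> (C,0)->write 0,move R,goto D. Now: state=D, head=0, tape[-3..1]=00010 (head:    ^)
Step 5: in state D at pos 0, read 1 -> (D,1)->write 1,move L,goto B. Now: state=B, head=-1, tape[-3..1]=00010 (head:   ^)
Step 6: in state B at pos -1, read 0 -> (B,0)->write 0,move L,goto C. Now: state=C, head=-2, tape[-3..1]=00010 (head:  ^)

Answer: 001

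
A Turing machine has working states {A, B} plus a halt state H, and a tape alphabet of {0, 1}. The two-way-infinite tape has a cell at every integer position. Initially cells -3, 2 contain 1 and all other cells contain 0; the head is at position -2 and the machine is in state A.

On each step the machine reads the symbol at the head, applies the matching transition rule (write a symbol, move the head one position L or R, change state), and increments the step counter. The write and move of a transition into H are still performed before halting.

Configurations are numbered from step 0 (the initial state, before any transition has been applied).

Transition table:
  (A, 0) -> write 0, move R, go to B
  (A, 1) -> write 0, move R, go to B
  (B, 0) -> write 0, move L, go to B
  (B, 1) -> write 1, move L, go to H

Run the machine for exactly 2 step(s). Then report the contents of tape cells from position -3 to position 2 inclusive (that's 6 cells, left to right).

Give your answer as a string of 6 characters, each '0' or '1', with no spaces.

Answer: 100001

Derivation:
Step 1: in state A at pos -2, read 0 -> (A,0)->write 0,move R,goto B. Now: state=B, head=-1, tape[-4..3]=01000010 (head:    ^)
Step 2: in state B at pos -1, read 0 -> (B,0)->write 0,move L,goto B. Now: state=B, head=-2, tape[-4..3]=01000010 (head:   ^)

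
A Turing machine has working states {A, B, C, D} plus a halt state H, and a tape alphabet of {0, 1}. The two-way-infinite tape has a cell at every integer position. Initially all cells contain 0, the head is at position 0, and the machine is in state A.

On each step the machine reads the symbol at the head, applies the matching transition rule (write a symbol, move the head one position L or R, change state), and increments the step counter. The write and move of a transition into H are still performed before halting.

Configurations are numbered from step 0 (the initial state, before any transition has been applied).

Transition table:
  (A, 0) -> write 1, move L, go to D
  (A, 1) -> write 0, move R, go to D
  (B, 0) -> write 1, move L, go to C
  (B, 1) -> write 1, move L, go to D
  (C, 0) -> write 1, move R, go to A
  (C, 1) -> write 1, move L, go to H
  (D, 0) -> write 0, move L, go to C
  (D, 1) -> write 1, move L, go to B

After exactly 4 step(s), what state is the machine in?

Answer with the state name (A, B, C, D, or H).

Answer: D

Derivation:
Step 1: in state A at pos 0, read 0 -> (A,0)->write 1,move L,goto D. Now: state=D, head=-1, tape[-2..1]=0010 (head:  ^)
Step 2: in state D at pos -1, read 0 -> (D,0)->write 0,move L,goto C. Now: state=C, head=-2, tape[-3..1]=00010 (head:  ^)
Step 3: in state C at pos -2, read 0 -> (C,0)->write 1,move R,goto A. Now: state=A, head=-1, tape[-3..1]=01010 (head:   ^)
Step 4: in state A at pos -1, read 0 -> (A,0)->write 1,move L,goto D. Now: state=D, head=-2, tape[-3..1]=01110 (head:  ^)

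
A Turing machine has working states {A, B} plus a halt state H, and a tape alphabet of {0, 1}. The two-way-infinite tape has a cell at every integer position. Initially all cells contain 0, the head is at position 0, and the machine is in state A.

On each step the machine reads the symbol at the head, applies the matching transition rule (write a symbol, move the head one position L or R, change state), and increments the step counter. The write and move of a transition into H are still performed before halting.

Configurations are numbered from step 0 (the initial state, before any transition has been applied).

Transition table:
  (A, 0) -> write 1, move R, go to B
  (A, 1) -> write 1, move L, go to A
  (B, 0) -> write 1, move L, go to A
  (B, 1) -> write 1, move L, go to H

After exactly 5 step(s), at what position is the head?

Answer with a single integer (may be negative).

Step 1: in state A at pos 0, read 0 -> (A,0)->write 1,move R,goto B. Now: state=B, head=1, tape[-1..2]=0100 (head:   ^)
Step 2: in state B at pos 1, read 0 -> (B,0)->write 1,move L,goto A. Now: state=A, head=0, tape[-1..2]=0110 (head:  ^)
Step 3: in state A at pos 0, read 1 -> (A,1)->write 1,move L,goto A. Now: state=A, head=-1, tape[-2..2]=00110 (head:  ^)
Step 4: in state A at pos -1, read 0 -> (A,0)->write 1,move R,goto B. Now: state=B, head=0, tape[-2..2]=01110 (head:   ^)
Step 5: in state B at pos 0, read 1 -> (B,1)->write 1,move L,goto H. Now: state=H, head=-1, tape[-2..2]=01110 (head:  ^)

Answer: -1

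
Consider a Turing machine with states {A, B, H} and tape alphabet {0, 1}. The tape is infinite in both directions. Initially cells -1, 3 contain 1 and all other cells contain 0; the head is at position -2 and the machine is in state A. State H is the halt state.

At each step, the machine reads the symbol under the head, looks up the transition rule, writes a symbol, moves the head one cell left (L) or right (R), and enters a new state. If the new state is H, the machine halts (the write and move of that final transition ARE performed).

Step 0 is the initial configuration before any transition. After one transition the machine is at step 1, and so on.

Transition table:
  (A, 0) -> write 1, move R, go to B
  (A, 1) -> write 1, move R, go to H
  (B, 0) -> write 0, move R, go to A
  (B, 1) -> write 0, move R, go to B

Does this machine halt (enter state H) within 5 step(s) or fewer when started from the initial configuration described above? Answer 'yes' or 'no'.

Step 1: in state A at pos -2, read 0 -> (A,0)->write 1,move R,goto B. Now: state=B, head=-1, tape[-3..4]=01100010 (head:   ^)
Step 2: in state B at pos -1, read 1 -> (B,1)->write 0,move R,goto B. Now: state=B, head=0, tape[-3..4]=01000010 (head:    ^)
Step 3: in state B at pos 0, read 0 -> (B,0)->write 0,move R,goto A. Now: state=A, head=1, tape[-3..4]=01000010 (head:     ^)
Step 4: in state A at pos 1, read 0 -> (A,0)->write 1,move R,goto B. Now: state=B, head=2, tape[-3..4]=01001010 (head:      ^)
Step 5: in state B at pos 2, read 0 -> (B,0)->write 0,move R,goto A. Now: state=A, head=3, tape[-3..4]=01001010 (head:       ^)
After 5 step(s): state = A (not H) -> not halted within 5 -> no

Answer: no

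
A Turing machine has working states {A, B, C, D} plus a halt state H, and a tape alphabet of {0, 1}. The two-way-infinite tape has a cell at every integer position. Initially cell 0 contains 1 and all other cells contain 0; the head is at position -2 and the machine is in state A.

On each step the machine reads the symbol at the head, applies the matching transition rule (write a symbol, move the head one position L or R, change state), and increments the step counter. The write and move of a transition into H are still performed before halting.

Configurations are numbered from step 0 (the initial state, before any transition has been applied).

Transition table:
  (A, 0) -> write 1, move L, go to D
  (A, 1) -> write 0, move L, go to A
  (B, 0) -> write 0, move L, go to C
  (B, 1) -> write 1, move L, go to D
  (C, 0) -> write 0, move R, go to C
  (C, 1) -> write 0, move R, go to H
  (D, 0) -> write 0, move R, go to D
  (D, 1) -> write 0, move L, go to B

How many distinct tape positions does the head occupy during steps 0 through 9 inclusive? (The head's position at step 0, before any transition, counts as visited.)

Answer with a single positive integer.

Answer: 6

Derivation:
Step 1: in state A at pos -2, read 0 -> (A,0)->write 1,move L,goto D. Now: state=D, head=-3, tape[-4..1]=001010 (head:  ^)
Step 2: in state D at pos -3, read 0 -> (D,0)->write 0,move R,goto D. Now: state=D, head=-2, tape[-4..1]=001010 (head:   ^)
Step 3: in state D at pos -2, read 1 -> (D,1)->write 0,move L,goto B. Now: state=B, head=-3, tape[-4..1]=000010 (head:  ^)
Step 4: in state B at pos -3, read 0 -> (B,0)->write 0,move L,goto C. Now: state=C, head=-4, tape[-5..1]=0000010 (head:  ^)
Step 5: in state C at pos -4, read 0 -> (C,0)->write 0,move R,goto C. Now: state=C, head=-3, tape[-5..1]=0000010 (head:   ^)
Step 6: in state C at pos -3, read 0 -> (C,0)->write 0,move R,goto C. Now: state=C, head=-2, tape[-5..1]=0000010 (head:    ^)
Step 7: in state C at pos -2, read 0 -> (C,0)->write 0,move R,goto C. Now: state=C, head=-1, tape[-5..1]=0000010 (head:     ^)
Step 8: in state C at pos -1, read 0 -> (C,0)->write 0,move R,goto C. Now: state=C, head=0, tape[-5..1]=0000010 (head:      ^)
Step 9: in state C at pos 0, read 1 -> (C,1)->write 0,move R,goto H. Now: state=H, head=1, tape[-5..2]=00000000 (head:       ^)
Head positions at steps 0..9: starting at -2, distinct positions visited = {-4, -3, -2, -1, 0, 1} -> 6 position(s)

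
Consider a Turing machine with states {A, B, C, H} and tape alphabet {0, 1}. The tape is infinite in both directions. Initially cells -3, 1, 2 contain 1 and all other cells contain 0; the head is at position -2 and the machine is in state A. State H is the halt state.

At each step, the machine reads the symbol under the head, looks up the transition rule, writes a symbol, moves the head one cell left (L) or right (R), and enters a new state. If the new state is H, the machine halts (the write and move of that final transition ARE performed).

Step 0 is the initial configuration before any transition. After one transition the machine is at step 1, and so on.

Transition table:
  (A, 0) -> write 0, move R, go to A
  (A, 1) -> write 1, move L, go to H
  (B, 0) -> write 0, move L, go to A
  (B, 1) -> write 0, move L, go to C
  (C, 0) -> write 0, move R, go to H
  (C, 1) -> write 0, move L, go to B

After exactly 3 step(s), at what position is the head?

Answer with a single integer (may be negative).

Answer: 1

Derivation:
Step 1: in state A at pos -2, read 0 -> (A,0)->write 0,move R,goto A. Now: state=A, head=-1, tape[-4..3]=01000110 (head:    ^)
Step 2: in state A at pos -1, read 0 -> (A,0)->write 0,move R,goto A. Now: state=A, head=0, tape[-4..3]=01000110 (head:     ^)
Step 3: in state A at pos 0, read 0 -> (A,0)->write 0,move R,goto A. Now: state=A, head=1, tape[-4..3]=01000110 (head:      ^)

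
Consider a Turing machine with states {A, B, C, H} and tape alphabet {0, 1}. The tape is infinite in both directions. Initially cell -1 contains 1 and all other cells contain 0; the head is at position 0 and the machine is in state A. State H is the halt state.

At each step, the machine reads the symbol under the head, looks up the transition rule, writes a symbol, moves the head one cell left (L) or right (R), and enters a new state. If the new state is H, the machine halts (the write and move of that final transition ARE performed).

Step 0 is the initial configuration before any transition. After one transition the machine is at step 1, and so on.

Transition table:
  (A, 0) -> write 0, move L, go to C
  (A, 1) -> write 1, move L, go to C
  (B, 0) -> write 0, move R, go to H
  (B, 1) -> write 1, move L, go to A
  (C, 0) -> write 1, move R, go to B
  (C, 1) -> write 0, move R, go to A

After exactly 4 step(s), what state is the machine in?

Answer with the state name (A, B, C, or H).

Step 1: in state A at pos 0, read 0 -> (A,0)->write 0,move L,goto C. Now: state=C, head=-1, tape[-2..1]=0100 (head:  ^)
Step 2: in state C at pos -1, read 1 -> (C,1)->write 0,move R,goto A. Now: state=A, head=0, tape[-2..1]=0000 (head:   ^)
Step 3: in state A at pos 0, read 0 -> (A,0)->write 0,move L,goto C. Now: state=C, head=-1, tape[-2..1]=0000 (head:  ^)
Step 4: in state C at pos -1, read 0 -> (C,0)->write 1,move R,goto B. Now: state=B, head=0, tape[-2..1]=0100 (head:   ^)

Answer: B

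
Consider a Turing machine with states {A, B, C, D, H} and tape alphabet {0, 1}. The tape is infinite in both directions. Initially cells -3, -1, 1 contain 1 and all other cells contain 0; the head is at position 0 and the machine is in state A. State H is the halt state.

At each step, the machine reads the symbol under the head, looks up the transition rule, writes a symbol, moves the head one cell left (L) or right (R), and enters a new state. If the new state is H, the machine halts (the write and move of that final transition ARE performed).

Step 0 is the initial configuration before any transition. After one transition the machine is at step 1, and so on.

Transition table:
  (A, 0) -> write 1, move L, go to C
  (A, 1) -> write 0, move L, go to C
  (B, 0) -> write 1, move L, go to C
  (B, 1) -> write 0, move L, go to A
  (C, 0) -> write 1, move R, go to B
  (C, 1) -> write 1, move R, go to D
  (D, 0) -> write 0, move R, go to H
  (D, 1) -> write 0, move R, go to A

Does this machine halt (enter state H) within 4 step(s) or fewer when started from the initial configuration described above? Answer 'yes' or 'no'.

Answer: no

Derivation:
Step 1: in state A at pos 0, read 0 -> (A,0)->write 1,move L,goto C. Now: state=C, head=-1, tape[-4..2]=0101110 (head:    ^)
Step 2: in state C at pos -1, read 1 -> (C,1)->write 1,move R,goto D. Now: state=D, head=0, tape[-4..2]=0101110 (head:     ^)
Step 3: in state D at pos 0, read 1 -> (D,1)->write 0,move R,goto A. Now: state=A, head=1, tape[-4..2]=0101010 (head:      ^)
Step 4: in state A at pos 1, read 1 -> (A,1)->write 0,move L,goto C. Now: state=C, head=0, tape[-4..2]=0101000 (head:     ^)
After 4 step(s): state = C (not H) -> not halted within 4 -> no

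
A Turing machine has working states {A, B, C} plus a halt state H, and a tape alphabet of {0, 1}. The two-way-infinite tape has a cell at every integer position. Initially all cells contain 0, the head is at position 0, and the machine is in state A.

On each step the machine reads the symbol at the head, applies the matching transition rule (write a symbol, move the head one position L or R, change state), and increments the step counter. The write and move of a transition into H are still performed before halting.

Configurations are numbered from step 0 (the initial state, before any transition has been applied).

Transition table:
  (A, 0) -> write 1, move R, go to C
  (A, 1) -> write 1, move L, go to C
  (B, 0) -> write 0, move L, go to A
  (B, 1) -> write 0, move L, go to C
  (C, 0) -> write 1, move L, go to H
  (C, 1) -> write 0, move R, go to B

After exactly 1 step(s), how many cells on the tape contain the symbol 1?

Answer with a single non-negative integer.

Step 1: in state A at pos 0, read 0 -> (A,0)->write 1,move R,goto C. Now: state=C, head=1, tape[-1..2]=0100 (head:   ^)
Cells containing 1 after step 1: {0} -> 1 cell(s)

Answer: 1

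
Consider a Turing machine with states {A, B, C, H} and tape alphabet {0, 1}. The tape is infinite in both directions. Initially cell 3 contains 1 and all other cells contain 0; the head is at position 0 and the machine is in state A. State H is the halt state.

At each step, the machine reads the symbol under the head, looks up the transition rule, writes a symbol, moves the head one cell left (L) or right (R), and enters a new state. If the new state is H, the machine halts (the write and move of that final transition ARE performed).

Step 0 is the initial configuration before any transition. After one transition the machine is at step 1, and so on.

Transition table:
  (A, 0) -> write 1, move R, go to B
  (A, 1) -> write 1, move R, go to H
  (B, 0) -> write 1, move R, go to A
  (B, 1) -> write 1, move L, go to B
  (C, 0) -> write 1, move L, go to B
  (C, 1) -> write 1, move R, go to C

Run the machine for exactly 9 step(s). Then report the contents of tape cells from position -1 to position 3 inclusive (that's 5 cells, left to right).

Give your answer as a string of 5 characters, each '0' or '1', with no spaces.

Answer: 11111

Derivation:
Step 1: in state A at pos 0, read 0 -> (A,0)->write 1,move R,goto B. Now: state=B, head=1, tape[-1..4]=010010 (head:   ^)
Step 2: in state B at pos 1, read 0 -> (B,0)->write 1,move R,goto A. Now: state=A, head=2, tape[-1..4]=011010 (head:    ^)
Step 3: in state A at pos 2, read 0 -> (A,0)->write 1,move R,goto B. Now: state=B, head=3, tape[-1..4]=011110 (head:     ^)
Step 4: in state B at pos 3, read 1 -> (B,1)->write 1,move L,goto B. Now: state=B, head=2, tape[-1..4]=011110 (head:    ^)
Step 5: in state B at pos 2, read 1 -> (B,1)->write 1,move L,goto B. Now: state=B, head=1, tape[-1..4]=011110 (head:   ^)
Step 6: in state B at pos 1, read 1 -> (B,1)->write 1,move L,goto B. Now: state=B, head=0, tape[-1..4]=011110 (head:  ^)
Step 7: in state B at pos 0, read 1 -> (B,1)->write 1,move L,goto B. Now: state=B, head=-1, tape[-2..4]=0011110 (head:  ^)
Step 8: in state B at pos -1, read 0 -> (B,0)->write 1,move R,goto A. Now: state=A, head=0, tape[-2..4]=0111110 (head:   ^)
Step 9: in state A at pos 0, read 1 -> (A,1)->write 1,move R,goto H. Now: state=H, head=1, tape[-2..4]=0111110 (head:    ^)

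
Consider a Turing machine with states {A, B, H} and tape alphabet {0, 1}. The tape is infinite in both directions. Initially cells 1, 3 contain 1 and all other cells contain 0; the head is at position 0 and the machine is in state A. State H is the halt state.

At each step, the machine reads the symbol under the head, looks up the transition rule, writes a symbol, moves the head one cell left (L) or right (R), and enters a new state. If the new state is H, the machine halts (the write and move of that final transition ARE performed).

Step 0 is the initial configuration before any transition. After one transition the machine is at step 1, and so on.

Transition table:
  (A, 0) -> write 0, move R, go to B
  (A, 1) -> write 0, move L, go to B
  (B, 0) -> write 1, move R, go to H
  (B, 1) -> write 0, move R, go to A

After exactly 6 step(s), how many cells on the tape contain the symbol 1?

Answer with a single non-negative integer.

Step 1: in state A at pos 0, read 0 -> (A,0)->write 0,move R,goto B. Now: state=B, head=1, tape[-1..4]=001010 (head:   ^)
Step 2: in state B at pos 1, read 1 -> (B,1)->write 0,move R,goto A. Now: state=A, head=2, tape[-1..4]=000010 (head:    ^)
Step 3: in state A at pos 2, read 0 -> (A,0)->write 0,move R,goto B. Now: state=B, head=3, tape[-1..4]=000010 (head:     ^)
Step 4: in state B at pos 3, read 1 -> (B,1)->write 0,move R,goto A. Now: state=A, head=4, tape[-1..5]=0000000 (head:      ^)
Step 5: in state A at pos 4, read 0 -> (A,0)->write 0,move R,goto B. Now: state=B, head=5, tape[-1..6]=00000000 (head:       ^)
Step 6: in state B at pos 5, read 0 -> (B,0)->write 1,move R,goto H. Now: state=H, head=6, tape[-1..7]=000000100 (head:        ^)
Cells containing 1 after step 6: {5} -> 1 cell(s)

Answer: 1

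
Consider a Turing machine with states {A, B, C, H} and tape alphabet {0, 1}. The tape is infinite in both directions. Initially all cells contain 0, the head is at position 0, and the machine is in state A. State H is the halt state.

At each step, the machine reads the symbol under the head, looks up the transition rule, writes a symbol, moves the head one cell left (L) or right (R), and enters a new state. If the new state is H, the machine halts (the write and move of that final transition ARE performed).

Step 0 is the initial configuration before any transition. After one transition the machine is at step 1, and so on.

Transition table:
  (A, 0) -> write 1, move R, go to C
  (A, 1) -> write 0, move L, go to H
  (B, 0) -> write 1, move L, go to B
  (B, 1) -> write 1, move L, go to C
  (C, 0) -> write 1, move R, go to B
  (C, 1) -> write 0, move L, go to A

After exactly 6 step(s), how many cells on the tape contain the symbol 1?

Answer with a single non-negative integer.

Step 1: in state A at pos 0, read 0 -> (A,0)->write 1,move R,goto C. Now: state=C, head=1, tape[-1..2]=0100 (head:   ^)
Step 2: in state C at pos 1, read 0 -> (C,0)->write 1,move R,goto B. Now: state=B, head=2, tape[-1..3]=01100 (head:    ^)
Step 3: in state B at pos 2, read 0 -> (B,0)->write 1,move L,goto B. Now: state=B, head=1, tape[-1..3]=01110 (head:   ^)
Step 4: in state B at pos 1, read 1 -> (B,1)->write 1,move L,goto C. Now: state=C, head=0, tape[-1..3]=01110 (head:  ^)
Step 5: in state C at pos 0, read 1 -> (C,1)->write 0,move L,goto A. Now: state=A, head=-1, tape[-2..3]=000110 (head:  ^)
Step 6: in state A at pos -1, read 0 -> (A,0)->write 1,move R,goto C. Now: state=C, head=0, tape[-2..3]=010110 (head:   ^)
Cells containing 1 after step 6: {-1, 1, 2} -> 3 cell(s)

Answer: 3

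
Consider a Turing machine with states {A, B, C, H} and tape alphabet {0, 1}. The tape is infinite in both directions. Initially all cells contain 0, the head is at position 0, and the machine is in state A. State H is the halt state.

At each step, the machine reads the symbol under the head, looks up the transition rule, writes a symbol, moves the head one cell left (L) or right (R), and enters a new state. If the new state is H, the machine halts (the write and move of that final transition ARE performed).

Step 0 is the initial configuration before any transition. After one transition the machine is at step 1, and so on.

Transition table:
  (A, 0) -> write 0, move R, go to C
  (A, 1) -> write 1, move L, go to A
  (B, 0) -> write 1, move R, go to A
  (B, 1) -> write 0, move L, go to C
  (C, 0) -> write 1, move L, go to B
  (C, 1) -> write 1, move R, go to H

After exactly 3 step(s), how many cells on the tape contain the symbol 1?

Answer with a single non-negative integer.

Step 1: in state A at pos 0, read 0 -> (A,0)->write 0,move R,goto C. Now: state=C, head=1, tape[-1..2]=0000 (head:   ^)
Step 2: in state C at pos 1, read 0 -> (C,0)->write 1,move L,goto B. Now: state=B, head=0, tape[-1..2]=0010 (head:  ^)
Step 3: in state B at pos 0, read 0 -> (B,0)->write 1,move R,goto A. Now: state=A, head=1, tape[-1..2]=0110 (head:   ^)
Cells containing 1 after step 3: {0, 1} -> 2 cell(s)

Answer: 2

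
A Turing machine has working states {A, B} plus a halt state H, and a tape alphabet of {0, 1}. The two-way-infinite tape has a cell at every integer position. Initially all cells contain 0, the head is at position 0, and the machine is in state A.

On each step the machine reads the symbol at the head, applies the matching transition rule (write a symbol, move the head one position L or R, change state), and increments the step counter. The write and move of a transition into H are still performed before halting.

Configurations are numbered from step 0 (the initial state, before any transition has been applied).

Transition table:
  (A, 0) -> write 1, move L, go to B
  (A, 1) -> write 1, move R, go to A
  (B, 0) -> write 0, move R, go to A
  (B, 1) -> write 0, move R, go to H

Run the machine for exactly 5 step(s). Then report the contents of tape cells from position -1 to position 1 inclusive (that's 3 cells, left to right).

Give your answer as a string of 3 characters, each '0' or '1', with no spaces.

Step 1: in state A at pos 0, read 0 -> (A,0)->write 1,move L,goto B. Now: state=B, head=-1, tape[-2..1]=0010 (head:  ^)
Step 2: in state B at pos -1, read 0 -> (B,0)->write 0,move R,goto A. Now: state=A, head=0, tape[-2..1]=0010 (head:   ^)
Step 3: in state A at pos 0, read 1 -> (A,1)->write 1,move R,goto A. Now: state=A, head=1, tape[-2..2]=00100 (head:    ^)
Step 4: in state A at pos 1, read 0 -> (A,0)->write 1,move L,goto B. Now: state=B, head=0, tape[-2..2]=00110 (head:   ^)
Step 5: in state B at pos 0, read 1 -> (B,1)->write 0,move R,goto H. Now: state=H, head=1, tape[-2..2]=00010 (head:    ^)

Answer: 001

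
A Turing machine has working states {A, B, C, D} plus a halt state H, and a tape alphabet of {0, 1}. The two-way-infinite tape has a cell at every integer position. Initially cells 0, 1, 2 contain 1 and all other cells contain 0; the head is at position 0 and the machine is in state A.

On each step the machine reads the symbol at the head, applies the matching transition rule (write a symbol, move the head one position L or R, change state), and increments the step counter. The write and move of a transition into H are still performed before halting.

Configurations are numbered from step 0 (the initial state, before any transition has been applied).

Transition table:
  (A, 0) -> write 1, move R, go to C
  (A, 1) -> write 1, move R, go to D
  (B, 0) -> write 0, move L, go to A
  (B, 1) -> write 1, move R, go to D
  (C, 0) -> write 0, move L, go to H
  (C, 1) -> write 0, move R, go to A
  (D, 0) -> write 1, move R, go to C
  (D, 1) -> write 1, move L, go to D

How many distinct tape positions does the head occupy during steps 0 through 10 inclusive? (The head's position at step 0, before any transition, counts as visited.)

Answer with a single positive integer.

Step 1: in state A at pos 0, read 1 -> (A,1)->write 1,move R,goto D. Now: state=D, head=1, tape[-1..3]=01110 (head:   ^)
Step 2: in state D at pos 1, read 1 -> (D,1)->write 1,move L,goto D. Now: state=D, head=0, tape[-1..3]=01110 (head:  ^)
Step 3: in state D at pos 0, read 1 -> (D,1)->write 1,move L,goto D. Now: state=D, head=-1, tape[-2..3]=001110 (head:  ^)
Step 4: in state D at pos -1, read 0 -> (D,0)->write 1,move R,goto C. Now: state=C, head=0, tape[-2..3]=011110 (head:   ^)
Step 5: in state C at pos 0, read 1 -> (C,1)->write 0,move R,goto A. Now: state=A, head=1, tape[-2..3]=010110 (head:    ^)
Step 6: in state A at pos 1, read 1 -> (A,1)->write 1,move R,goto D. Now: state=D, head=2, tape[-2..3]=010110 (head:     ^)
Step 7: in state D at pos 2, read 1 -> (D,1)->write 1,move L,goto D. Now: state=D, head=1, tape[-2..3]=010110 (head:    ^)
Step 8: in state D at pos 1, read 1 -> (D,1)->write 1,move L,goto D. Now: state=D, head=0, tape[-2..3]=010110 (head:   ^)
Step 9: in state D at pos 0, read 0 -> (D,0)->write 1,move R,goto C. Now: state=C, head=1, tape[-2..3]=011110 (head:    ^)
Step 10: in state C at pos 1, read 1 -> (C,1)->write 0,move R,goto A. Now: state=A, head=2, tape[-2..3]=011010 (head:     ^)
Head positions at steps 0..10: starting at 0, distinct positions visited = {-1, 0, 1, 2} -> 4 position(s)

Answer: 4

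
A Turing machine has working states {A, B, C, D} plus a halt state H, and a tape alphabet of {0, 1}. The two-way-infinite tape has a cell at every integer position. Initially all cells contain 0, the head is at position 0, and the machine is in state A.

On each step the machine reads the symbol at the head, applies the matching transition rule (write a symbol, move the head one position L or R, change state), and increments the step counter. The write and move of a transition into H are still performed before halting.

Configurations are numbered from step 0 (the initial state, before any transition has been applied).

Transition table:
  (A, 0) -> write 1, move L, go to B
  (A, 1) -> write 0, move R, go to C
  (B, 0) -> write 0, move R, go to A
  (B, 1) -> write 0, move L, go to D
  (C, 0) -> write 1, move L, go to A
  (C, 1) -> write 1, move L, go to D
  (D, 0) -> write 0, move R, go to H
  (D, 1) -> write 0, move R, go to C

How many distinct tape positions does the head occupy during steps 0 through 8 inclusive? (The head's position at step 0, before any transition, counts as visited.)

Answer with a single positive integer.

Answer: 3

Derivation:
Step 1: in state A at pos 0, read 0 -> (A,0)->write 1,move L,goto B. Now: state=B, head=-1, tape[-2..1]=0010 (head:  ^)
Step 2: in state B at pos -1, read 0 -> (B,0)->write 0,move R,goto A. Now: state=A, head=0, tape[-2..1]=0010 (head:   ^)
Step 3: in state A at pos 0, read 1 -> (A,1)->write 0,move R,goto C. Now: state=C, head=1, tape[-2..2]=00000 (head:    ^)
Step 4: in state C at pos 1, read 0 -> (C,0)->write 1,move L,goto A. Now: state=A, head=0, tape[-2..2]=00010 (head:   ^)
Step 5: in state A at pos 0, read 0 -> (A,0)->write 1,move L,goto B. Now: state=B, head=-1, tape[-2..2]=00110 (head:  ^)
Step 6: in state B at pos -1, read 0 -> (B,0)->write 0,move R,goto A. Now: state=A, head=0, tape[-2..2]=00110 (head:   ^)
Step 7: in state A at pos 0, read 1 -> (A,1)->write 0,move R,goto C. Now: state=C, head=1, tape[-2..2]=00010 (head:    ^)
Step 8: in state C at pos 1, read 1 -> (C,1)->write 1,move L,goto D. Now: state=D, head=0, tape[-2..2]=00010 (head:   ^)
Head positions at steps 0..8: starting at 0, distinct positions visited = {-1, 0, 1} -> 3 position(s)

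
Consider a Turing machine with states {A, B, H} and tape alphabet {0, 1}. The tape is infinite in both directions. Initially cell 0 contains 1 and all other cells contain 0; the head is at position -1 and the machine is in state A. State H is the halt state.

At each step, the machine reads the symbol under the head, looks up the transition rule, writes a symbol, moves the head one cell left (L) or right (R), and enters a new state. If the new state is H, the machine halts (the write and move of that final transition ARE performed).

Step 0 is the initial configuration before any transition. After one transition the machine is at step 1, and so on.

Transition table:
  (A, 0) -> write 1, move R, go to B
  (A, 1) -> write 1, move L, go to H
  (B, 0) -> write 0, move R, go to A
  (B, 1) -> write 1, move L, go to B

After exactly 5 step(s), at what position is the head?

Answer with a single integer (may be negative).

Step 1: in state A at pos -1, read 0 -> (A,0)->write 1,move R,goto B. Now: state=B, head=0, tape[-2..1]=0110 (head:   ^)
Step 2: in state B at pos 0, read 1 -> (B,1)->write 1,move L,goto B. Now: state=B, head=-1, tape[-2..1]=0110 (head:  ^)
Step 3: in state B at pos -1, read 1 -> (B,1)->write 1,move L,goto B. Now: state=B, head=-2, tape[-3..1]=00110 (head:  ^)
Step 4: in state B at pos -2, read 0 -> (B,0)->write 0,move R,goto A. Now: state=A, head=-1, tape[-3..1]=00110 (head:   ^)
Step 5: in state A at pos -1, read 1 -> (A,1)->write 1,move L,goto H. Now: state=H, head=-2, tape[-3..1]=00110 (head:  ^)

Answer: -2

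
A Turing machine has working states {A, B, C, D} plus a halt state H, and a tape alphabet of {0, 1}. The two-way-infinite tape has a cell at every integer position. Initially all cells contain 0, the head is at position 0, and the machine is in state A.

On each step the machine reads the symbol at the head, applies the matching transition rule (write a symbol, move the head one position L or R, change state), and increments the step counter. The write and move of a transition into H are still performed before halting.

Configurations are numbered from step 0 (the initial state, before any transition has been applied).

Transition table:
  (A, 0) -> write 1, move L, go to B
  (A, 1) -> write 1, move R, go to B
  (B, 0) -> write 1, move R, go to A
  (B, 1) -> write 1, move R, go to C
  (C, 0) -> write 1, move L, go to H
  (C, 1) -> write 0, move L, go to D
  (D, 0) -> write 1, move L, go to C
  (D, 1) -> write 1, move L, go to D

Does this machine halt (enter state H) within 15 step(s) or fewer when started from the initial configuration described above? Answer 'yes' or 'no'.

Step 1: in state A at pos 0, read 0 -> (A,0)->write 1,move L,goto B. Now: state=B, head=-1, tape[-2..1]=0010 (head:  ^)
Step 2: in state B at pos -1, read 0 -> (B,0)->write 1,move R,goto A. Now: state=A, head=0, tape[-2..1]=0110 (head:   ^)
Step 3: in state A at pos 0, read 1 -> (A,1)->write 1,move R,goto B. Now: state=B, head=1, tape[-2..2]=01100 (head:    ^)
Step 4: in state B at pos 1, read 0 -> (B,0)->write 1,move R,goto A. Now: state=A, head=2, tape[-2..3]=011100 (head:     ^)
Step 5: in state A at pos 2, read 0 -> (A,0)->write 1,move L,goto B. Now: state=B, head=1, tape[-2..3]=011110 (head:    ^)
Step 6: in state B at pos 1, read 1 -> (B,1)->write 1,move R,goto C. Now: state=C, head=2, tape[-2..3]=011110 (head:     ^)
Step 7: in state C at pos 2, read 1 -> (C,1)->write 0,move L,goto D. Now: state=D, head=1, tape[-2..3]=011100 (head:    ^)
Step 8: in state D at pos 1, read 1 -> (D,1)->write 1,move L,goto D. Now: state=D, head=0, tape[-2..3]=011100 (head:   ^)
Step 9: in state D at pos 0, read 1 -> (D,1)->write 1,move L,goto D. Now: state=D, head=-1, tape[-2..3]=011100 (head:  ^)
Step 10: in state D at pos -1, read 1 -> (D,1)->write 1,move L,goto D. Now: state=D, head=-2, tape[-3..3]=0011100 (head:  ^)
Step 11: in state D at pos -2, read 0 -> (D,0)->write 1,move L,goto C. Now: state=C, head=-3, tape[-4..3]=00111100 (head:  ^)
Step 12: in state C at pos -3, read 0 -> (C,0)->write 1,move L,goto H. Now: state=H, head=-4, tape[-5..3]=001111100 (head:  ^)
State H reached at step 12; 12 <= 15 -> yes

Answer: yes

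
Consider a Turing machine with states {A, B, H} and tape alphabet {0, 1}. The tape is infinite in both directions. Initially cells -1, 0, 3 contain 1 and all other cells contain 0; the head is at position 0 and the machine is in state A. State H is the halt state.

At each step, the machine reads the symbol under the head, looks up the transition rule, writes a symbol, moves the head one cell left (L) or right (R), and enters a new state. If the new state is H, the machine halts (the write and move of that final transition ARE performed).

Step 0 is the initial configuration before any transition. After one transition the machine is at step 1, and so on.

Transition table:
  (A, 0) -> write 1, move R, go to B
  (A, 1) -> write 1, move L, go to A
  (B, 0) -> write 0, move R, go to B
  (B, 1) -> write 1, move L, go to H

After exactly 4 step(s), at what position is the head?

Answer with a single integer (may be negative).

Answer: -2

Derivation:
Step 1: in state A at pos 0, read 1 -> (A,1)->write 1,move L,goto A. Now: state=A, head=-1, tape[-2..4]=0110010 (head:  ^)
Step 2: in state A at pos -1, read 1 -> (A,1)->write 1,move L,goto A. Now: state=A, head=-2, tape[-3..4]=00110010 (head:  ^)
Step 3: in state A at pos -2, read 0 -> (A,0)->write 1,move R,goto B. Now: state=B, head=-1, tape[-3..4]=01110010 (head:   ^)
Step 4: in state B at pos -1, read 1 -> (B,1)->write 1,move L,goto H. Now: state=H, head=-2, tape[-3..4]=01110010 (head:  ^)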